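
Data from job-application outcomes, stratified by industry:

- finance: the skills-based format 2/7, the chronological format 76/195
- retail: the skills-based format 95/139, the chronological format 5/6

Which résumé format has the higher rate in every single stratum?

Finance: the skills-based format 2/7 = 28.6%, the chronological format 76/195 = 39.0% → the chronological format
Retail: the skills-based format 95/139 = 68.3%, the chronological format 5/6 = 83.3% → the chronological format
The chronological format has the higher rate in both groups.

the chronological format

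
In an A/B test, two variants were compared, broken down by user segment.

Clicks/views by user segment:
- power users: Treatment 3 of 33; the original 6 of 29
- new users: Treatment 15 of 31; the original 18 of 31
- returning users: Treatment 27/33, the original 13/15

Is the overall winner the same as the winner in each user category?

Power users: Treatment 3/33 = 9.1%, the original 6/29 = 20.7% → the original
New users: Treatment 15/31 = 48.4%, the original 18/31 = 58.1% → the original
Returning users: Treatment 27/33 = 81.8%, the original 13/15 = 86.7% → the original
Overall: Treatment 45/97 = 46.4%, the original 37/75 = 49.3% → the original
The original wins overall and in every user group — no reversal.

Yes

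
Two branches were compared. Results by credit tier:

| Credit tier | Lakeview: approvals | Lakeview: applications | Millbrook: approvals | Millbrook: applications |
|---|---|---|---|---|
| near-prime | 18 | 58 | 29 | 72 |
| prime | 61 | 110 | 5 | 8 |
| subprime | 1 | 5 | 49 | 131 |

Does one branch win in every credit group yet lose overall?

Yes

Near-prime: Lakeview 18/58 = 31.0%, Millbrook 29/72 = 40.3% → Millbrook
Prime: Lakeview 61/110 = 55.5%, Millbrook 5/8 = 62.5% → Millbrook
Subprime: Lakeview 1/5 = 20.0%, Millbrook 49/131 = 37.4% → Millbrook
Overall: Lakeview 80/173 = 46.2%, Millbrook 83/211 = 39.3% → Lakeview
Millbrook wins each credit group but Lakeview wins overall — the comparison reverses. Millbrook's applications skew toward subprime, which has a lower base rate.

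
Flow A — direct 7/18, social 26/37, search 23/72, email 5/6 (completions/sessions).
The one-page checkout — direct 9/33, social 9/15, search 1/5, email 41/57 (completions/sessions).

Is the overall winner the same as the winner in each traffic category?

No

Direct: Flow A 7/18 = 38.9%, the one-page checkout 9/33 = 27.3% → Flow A
Social: Flow A 26/37 = 70.3%, the one-page checkout 9/15 = 60.0% → Flow A
Search: Flow A 23/72 = 31.9%, the one-page checkout 1/5 = 20.0% → Flow A
Email: Flow A 5/6 = 83.3%, the one-page checkout 41/57 = 71.9% → Flow A
Overall: Flow A 61/133 = 45.9%, the one-page checkout 60/110 = 54.5% → the one-page checkout
Flow A wins each traffic group but the one-page checkout wins overall — the comparison reverses. Flow A's sessions skew toward search, which has a lower base rate.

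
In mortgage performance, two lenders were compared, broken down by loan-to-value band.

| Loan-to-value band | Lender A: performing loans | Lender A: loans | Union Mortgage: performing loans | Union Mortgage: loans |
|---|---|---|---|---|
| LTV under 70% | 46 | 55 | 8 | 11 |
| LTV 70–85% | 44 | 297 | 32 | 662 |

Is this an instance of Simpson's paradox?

LTV under 70%: Lender A 46/55 = 83.6%, Union Mortgage 8/11 = 72.7% → Lender A
LTV 70–85%: Lender A 44/297 = 14.8%, Union Mortgage 32/662 = 4.8% → Lender A
Overall: Lender A 90/352 = 25.6%, Union Mortgage 40/673 = 5.9% → Lender A
Lender A wins overall and in every loan-to-value group — no reversal.

No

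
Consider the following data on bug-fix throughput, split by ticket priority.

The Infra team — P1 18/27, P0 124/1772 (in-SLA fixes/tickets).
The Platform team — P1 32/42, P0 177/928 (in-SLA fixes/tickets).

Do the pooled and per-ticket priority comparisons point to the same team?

P1: the Infra team 18/27 = 66.7%, the Platform team 32/42 = 76.2% → the Platform team
P0: the Infra team 124/1772 = 7.0%, the Platform team 177/928 = 19.1% → the Platform team
Overall: the Infra team 142/1799 = 7.9%, the Platform team 209/970 = 21.5% → the Platform team
The Platform team wins overall and in every ticket group — no reversal.

Yes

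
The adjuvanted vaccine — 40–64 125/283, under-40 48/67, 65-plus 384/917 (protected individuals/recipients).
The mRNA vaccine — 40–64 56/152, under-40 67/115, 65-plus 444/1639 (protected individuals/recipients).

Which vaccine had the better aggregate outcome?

the adjuvanted vaccine

40–64: the adjuvanted vaccine 125/283 = 44.2%, the mRNA vaccine 56/152 = 36.8% → the adjuvanted vaccine
Under-40: the adjuvanted vaccine 48/67 = 71.6%, the mRNA vaccine 67/115 = 58.3% → the adjuvanted vaccine
65-plus: the adjuvanted vaccine 384/917 = 41.9%, the mRNA vaccine 444/1639 = 27.1% → the adjuvanted vaccine
Overall: the adjuvanted vaccine 557/1267 = 44.0%, the mRNA vaccine 567/1906 = 29.7% → the adjuvanted vaccine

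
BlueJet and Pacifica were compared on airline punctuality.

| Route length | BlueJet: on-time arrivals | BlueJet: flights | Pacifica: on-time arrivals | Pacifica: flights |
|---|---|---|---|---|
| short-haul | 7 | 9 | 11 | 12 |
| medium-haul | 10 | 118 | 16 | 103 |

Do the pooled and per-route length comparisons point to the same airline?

Short-haul: BlueJet 7/9 = 77.8%, Pacifica 11/12 = 91.7% → Pacifica
Medium-haul: BlueJet 10/118 = 8.5%, Pacifica 16/103 = 15.5% → Pacifica
Overall: BlueJet 17/127 = 13.4%, Pacifica 27/115 = 23.5% → Pacifica
Pacifica wins overall and in every route group — no reversal.

Yes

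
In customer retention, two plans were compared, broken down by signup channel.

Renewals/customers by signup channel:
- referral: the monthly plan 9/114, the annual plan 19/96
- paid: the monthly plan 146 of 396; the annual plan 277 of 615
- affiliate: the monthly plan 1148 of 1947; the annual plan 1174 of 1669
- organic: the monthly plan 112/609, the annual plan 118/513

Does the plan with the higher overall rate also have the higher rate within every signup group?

Referral: the monthly plan 9/114 = 7.9%, the annual plan 19/96 = 19.8% → the annual plan
Paid: the monthly plan 146/396 = 36.9%, the annual plan 277/615 = 45.0% → the annual plan
Affiliate: the monthly plan 1148/1947 = 59.0%, the annual plan 1174/1669 = 70.3% → the annual plan
Organic: the monthly plan 112/609 = 18.4%, the annual plan 118/513 = 23.0% → the annual plan
Overall: the monthly plan 1415/3066 = 46.2%, the annual plan 1588/2893 = 54.9% → the annual plan
The annual plan wins overall and in every signup group — no reversal.

Yes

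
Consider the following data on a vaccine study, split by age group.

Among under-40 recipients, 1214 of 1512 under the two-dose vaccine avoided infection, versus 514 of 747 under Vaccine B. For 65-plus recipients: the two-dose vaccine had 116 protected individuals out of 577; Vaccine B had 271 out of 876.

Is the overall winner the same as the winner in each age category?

Under-40: the two-dose vaccine 1214/1512 = 80.3%, Vaccine B 514/747 = 68.8% → the two-dose vaccine
65-plus: the two-dose vaccine 116/577 = 20.1%, Vaccine B 271/876 = 30.9% → Vaccine B
Overall: the two-dose vaccine 1330/2089 = 63.7%, Vaccine B 785/1623 = 48.4% → the two-dose vaccine
Neither sweeps: the two-dose vaccine wins 1 of 2 groups, Vaccine B wins 1. The two-dose vaccine wins overall but not every group — no Simpson reversal.

No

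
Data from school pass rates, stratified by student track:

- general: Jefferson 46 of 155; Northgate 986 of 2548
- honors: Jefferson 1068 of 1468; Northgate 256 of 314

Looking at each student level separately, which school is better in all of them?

General: Jefferson 46/155 = 29.7%, Northgate 986/2548 = 38.7% → Northgate
Honors: Jefferson 1068/1468 = 72.8%, Northgate 256/314 = 81.5% → Northgate
Northgate has the higher rate in both groups.

Northgate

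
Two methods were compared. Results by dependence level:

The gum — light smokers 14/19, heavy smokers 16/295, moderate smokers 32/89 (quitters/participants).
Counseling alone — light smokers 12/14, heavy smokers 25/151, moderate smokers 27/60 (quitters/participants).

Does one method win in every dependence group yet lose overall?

No

Light smokers: the gum 14/19 = 73.7%, counseling alone 12/14 = 85.7% → counseling alone
Heavy smokers: the gum 16/295 = 5.4%, counseling alone 25/151 = 16.6% → counseling alone
Moderate smokers: the gum 32/89 = 36.0%, counseling alone 27/60 = 45.0% → counseling alone
Overall: the gum 62/403 = 15.4%, counseling alone 64/225 = 28.4% → counseling alone
Counseling alone wins overall and in every dependence group — no reversal.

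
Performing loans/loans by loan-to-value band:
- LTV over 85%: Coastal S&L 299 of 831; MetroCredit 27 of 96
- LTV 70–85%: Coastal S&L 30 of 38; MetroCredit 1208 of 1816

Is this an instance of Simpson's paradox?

LTV over 85%: Coastal S&L 299/831 = 36.0%, MetroCredit 27/96 = 28.1% → Coastal S&L
LTV 70–85%: Coastal S&L 30/38 = 78.9%, MetroCredit 1208/1816 = 66.5% → Coastal S&L
Overall: Coastal S&L 329/869 = 37.9%, MetroCredit 1235/1912 = 64.6% → MetroCredit
Coastal S&L wins each loan-to-value group but MetroCredit wins overall — the comparison reverses. Coastal S&L's loans skew toward LTV over 85%, which has a lower base rate.

Yes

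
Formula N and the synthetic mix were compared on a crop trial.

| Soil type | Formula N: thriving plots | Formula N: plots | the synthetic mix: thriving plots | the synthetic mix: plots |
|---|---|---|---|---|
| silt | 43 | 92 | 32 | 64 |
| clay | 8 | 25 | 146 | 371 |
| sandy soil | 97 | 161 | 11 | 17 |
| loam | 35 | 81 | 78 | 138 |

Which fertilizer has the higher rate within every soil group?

Silt: Formula N 43/92 = 46.7%, the synthetic mix 32/64 = 50.0% → the synthetic mix
Clay: Formula N 8/25 = 32.0%, the synthetic mix 146/371 = 39.4% → the synthetic mix
Sandy soil: Formula N 97/161 = 60.2%, the synthetic mix 11/17 = 64.7% → the synthetic mix
Loam: Formula N 35/81 = 43.2%, the synthetic mix 78/138 = 56.5% → the synthetic mix
The synthetic mix has the higher rate in all 4 groups.

the synthetic mix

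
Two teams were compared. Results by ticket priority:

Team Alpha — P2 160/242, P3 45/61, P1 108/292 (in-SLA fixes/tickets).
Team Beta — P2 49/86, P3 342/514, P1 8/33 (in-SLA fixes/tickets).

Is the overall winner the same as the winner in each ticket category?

P2: Team Alpha 160/242 = 66.1%, Team Beta 49/86 = 57.0% → Team Alpha
P3: Team Alpha 45/61 = 73.8%, Team Beta 342/514 = 66.5% → Team Alpha
P1: Team Alpha 108/292 = 37.0%, Team Beta 8/33 = 24.2% → Team Alpha
Overall: Team Alpha 313/595 = 52.6%, Team Beta 399/633 = 63.0% → Team Beta
Team Alpha wins each ticket group but Team Beta wins overall — the comparison reverses. Team Alpha's tickets skew toward P1, which has a lower base rate.

No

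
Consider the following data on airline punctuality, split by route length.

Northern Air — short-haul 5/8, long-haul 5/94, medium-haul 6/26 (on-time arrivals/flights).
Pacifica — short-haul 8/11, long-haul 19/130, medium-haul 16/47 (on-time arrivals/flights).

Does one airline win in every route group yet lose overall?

Short-haul: Northern Air 5/8 = 62.5%, Pacifica 8/11 = 72.7% → Pacifica
Long-haul: Northern Air 5/94 = 5.3%, Pacifica 19/130 = 14.6% → Pacifica
Medium-haul: Northern Air 6/26 = 23.1%, Pacifica 16/47 = 34.0% → Pacifica
Overall: Northern Air 16/128 = 12.5%, Pacifica 43/188 = 22.9% → Pacifica
Pacifica wins overall and in every route group — no reversal.

No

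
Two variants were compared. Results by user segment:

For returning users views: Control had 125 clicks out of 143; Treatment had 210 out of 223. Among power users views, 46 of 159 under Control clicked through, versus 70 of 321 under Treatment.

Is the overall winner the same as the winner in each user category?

No

Returning users: Control 125/143 = 87.4%, Treatment 210/223 = 94.2% → Treatment
Power users: Control 46/159 = 28.9%, Treatment 70/321 = 21.8% → Control
Overall: Control 171/302 = 56.6%, Treatment 280/544 = 51.5% → Control
Neither sweeps: Control wins 1 of 2 groups, Treatment wins 1. Control wins overall but not every group — no Simpson reversal.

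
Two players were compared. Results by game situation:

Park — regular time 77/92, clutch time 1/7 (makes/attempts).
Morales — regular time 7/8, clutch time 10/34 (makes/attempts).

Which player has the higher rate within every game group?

Regular time: Park 77/92 = 83.7%, Morales 7/8 = 87.5% → Morales
Clutch time: Park 1/7 = 14.3%, Morales 10/34 = 29.4% → Morales
Morales has the higher rate in both groups.

Morales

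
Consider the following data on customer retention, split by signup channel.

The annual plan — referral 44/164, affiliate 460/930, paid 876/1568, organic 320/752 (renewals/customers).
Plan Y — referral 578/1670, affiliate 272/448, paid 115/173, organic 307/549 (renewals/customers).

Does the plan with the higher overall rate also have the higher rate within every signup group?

Referral: the annual plan 44/164 = 26.8%, Plan Y 578/1670 = 34.6% → Plan Y
Affiliate: the annual plan 460/930 = 49.5%, Plan Y 272/448 = 60.7% → Plan Y
Paid: the annual plan 876/1568 = 55.9%, Plan Y 115/173 = 66.5% → Plan Y
Organic: the annual plan 320/752 = 42.6%, Plan Y 307/549 = 55.9% → Plan Y
Overall: the annual plan 1700/3414 = 49.8%, Plan Y 1272/2840 = 44.8% → the annual plan
Plan Y wins each signup group but the annual plan wins overall — the comparison reverses. Plan Y's customers skew toward referral, which has a lower base rate.

No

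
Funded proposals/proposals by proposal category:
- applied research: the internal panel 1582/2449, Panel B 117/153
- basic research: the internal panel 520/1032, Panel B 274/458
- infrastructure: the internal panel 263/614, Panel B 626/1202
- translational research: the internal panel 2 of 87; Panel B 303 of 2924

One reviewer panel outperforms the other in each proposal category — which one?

Panel B

Applied research: the internal panel 1582/2449 = 64.6%, Panel B 117/153 = 76.5% → Panel B
Basic research: the internal panel 520/1032 = 50.4%, Panel B 274/458 = 59.8% → Panel B
Infrastructure: the internal panel 263/614 = 42.8%, Panel B 626/1202 = 52.1% → Panel B
Translational research: the internal panel 2/87 = 2.3%, Panel B 303/2924 = 10.4% → Panel B
Panel B has the higher rate in all 4 groups.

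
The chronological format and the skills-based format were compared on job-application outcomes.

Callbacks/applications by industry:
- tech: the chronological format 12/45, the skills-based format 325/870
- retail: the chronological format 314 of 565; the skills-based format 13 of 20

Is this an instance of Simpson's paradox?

Tech: the chronological format 12/45 = 26.7%, the skills-based format 325/870 = 37.4% → the skills-based format
Retail: the chronological format 314/565 = 55.6%, the skills-based format 13/20 = 65.0% → the skills-based format
Overall: the chronological format 326/610 = 53.4%, the skills-based format 338/890 = 38.0% → the chronological format
The skills-based format wins each industry group but the chronological format wins overall — the comparison reverses. The skills-based format's applications skew toward tech, which has a lower base rate.

Yes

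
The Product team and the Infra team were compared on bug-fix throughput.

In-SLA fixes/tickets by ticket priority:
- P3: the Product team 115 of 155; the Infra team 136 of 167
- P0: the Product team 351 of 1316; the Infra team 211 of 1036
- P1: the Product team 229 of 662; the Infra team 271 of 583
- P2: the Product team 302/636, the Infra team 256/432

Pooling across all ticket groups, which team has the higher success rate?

P3: the Product team 115/155 = 74.2%, the Infra team 136/167 = 81.4% → the Infra team
P0: the Product team 351/1316 = 26.7%, the Infra team 211/1036 = 20.4% → the Product team
P1: the Product team 229/662 = 34.6%, the Infra team 271/583 = 46.5% → the Infra team
P2: the Product team 302/636 = 47.5%, the Infra team 256/432 = 59.3% → the Infra team
Overall: the Product team 997/2769 = 36.0%, the Infra team 874/2218 = 39.4% → the Infra team
(Neither sweeps every ticket group, but the Infra team has the higher pooled rate.)

the Infra team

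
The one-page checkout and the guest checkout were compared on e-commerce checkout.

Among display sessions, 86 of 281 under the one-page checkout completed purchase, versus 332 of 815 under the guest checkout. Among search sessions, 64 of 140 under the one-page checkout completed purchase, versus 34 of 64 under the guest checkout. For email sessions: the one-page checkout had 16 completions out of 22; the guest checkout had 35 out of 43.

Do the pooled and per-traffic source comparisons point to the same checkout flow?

Yes

Display: the one-page checkout 86/281 = 30.6%, the guest checkout 332/815 = 40.7% → the guest checkout
Search: the one-page checkout 64/140 = 45.7%, the guest checkout 34/64 = 53.1% → the guest checkout
Email: the one-page checkout 16/22 = 72.7%, the guest checkout 35/43 = 81.4% → the guest checkout
Overall: the one-page checkout 166/443 = 37.5%, the guest checkout 401/922 = 43.5% → the guest checkout
The guest checkout wins overall and in every traffic group — no reversal.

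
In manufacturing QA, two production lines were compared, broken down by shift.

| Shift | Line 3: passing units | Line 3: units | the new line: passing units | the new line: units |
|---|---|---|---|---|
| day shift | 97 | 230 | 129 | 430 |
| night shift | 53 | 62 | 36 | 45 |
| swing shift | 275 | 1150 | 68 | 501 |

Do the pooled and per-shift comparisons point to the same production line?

Yes

Day shift: Line 3 97/230 = 42.2%, the new line 129/430 = 30.0% → Line 3
Night shift: Line 3 53/62 = 85.5%, the new line 36/45 = 80.0% → Line 3
Swing shift: Line 3 275/1150 = 23.9%, the new line 68/501 = 13.6% → Line 3
Overall: Line 3 425/1442 = 29.5%, the new line 233/976 = 23.9% → Line 3
Line 3 wins overall and in every shift group — no reversal.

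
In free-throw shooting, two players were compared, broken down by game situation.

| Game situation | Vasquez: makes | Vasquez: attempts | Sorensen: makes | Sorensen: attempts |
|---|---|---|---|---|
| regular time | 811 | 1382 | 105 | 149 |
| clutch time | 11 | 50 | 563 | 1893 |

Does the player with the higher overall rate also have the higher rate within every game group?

Regular time: Vasquez 811/1382 = 58.7%, Sorensen 105/149 = 70.5% → Sorensen
Clutch time: Vasquez 11/50 = 22.0%, Sorensen 563/1893 = 29.7% → Sorensen
Overall: Vasquez 822/1432 = 57.4%, Sorensen 668/2042 = 32.7% → Vasquez
Sorensen wins each game group but Vasquez wins overall — the comparison reverses. Sorensen's attempts skew toward clutch time, which has a lower base rate.

No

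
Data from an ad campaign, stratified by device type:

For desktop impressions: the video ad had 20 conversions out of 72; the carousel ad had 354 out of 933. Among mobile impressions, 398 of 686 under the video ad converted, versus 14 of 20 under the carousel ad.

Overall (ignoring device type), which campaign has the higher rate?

the video ad

Desktop: the video ad 20/72 = 27.8%, the carousel ad 354/933 = 37.9% → the carousel ad
Mobile: the video ad 398/686 = 58.0%, the carousel ad 14/20 = 70.0% → the carousel ad
Overall: the video ad 418/758 = 55.1%, the carousel ad 368/953 = 38.6% → the video ad
(The carousel ad wins every device group but the video ad wins overall — the carousel ad's impressions skew toward the low-rate desktop group.)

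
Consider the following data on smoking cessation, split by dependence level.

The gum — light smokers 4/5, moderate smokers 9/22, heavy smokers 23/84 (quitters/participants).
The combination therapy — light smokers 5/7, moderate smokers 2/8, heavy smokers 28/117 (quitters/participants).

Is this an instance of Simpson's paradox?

No

Light smokers: the gum 4/5 = 80.0%, the combination therapy 5/7 = 71.4% → the gum
Moderate smokers: the gum 9/22 = 40.9%, the combination therapy 2/8 = 25.0% → the gum
Heavy smokers: the gum 23/84 = 27.4%, the combination therapy 28/117 = 23.9% → the gum
Overall: the gum 36/111 = 32.4%, the combination therapy 35/132 = 26.5% → the gum
The gum wins overall and in every dependence group — no reversal.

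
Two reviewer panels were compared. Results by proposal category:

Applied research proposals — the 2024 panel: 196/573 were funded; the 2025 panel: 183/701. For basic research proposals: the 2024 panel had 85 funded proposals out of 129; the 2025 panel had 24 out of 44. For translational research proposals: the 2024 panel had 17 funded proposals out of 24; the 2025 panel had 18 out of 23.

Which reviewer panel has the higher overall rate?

the 2024 panel

Applied research: the 2024 panel 196/573 = 34.2%, the 2025 panel 183/701 = 26.1% → the 2024 panel
Basic research: the 2024 panel 85/129 = 65.9%, the 2025 panel 24/44 = 54.5% → the 2024 panel
Translational research: the 2024 panel 17/24 = 70.8%, the 2025 panel 18/23 = 78.3% → the 2025 panel
Overall: the 2024 panel 298/726 = 41.0%, the 2025 panel 225/768 = 29.3% → the 2024 panel
(Neither sweeps every proposal group, but the 2024 panel has the higher pooled rate.)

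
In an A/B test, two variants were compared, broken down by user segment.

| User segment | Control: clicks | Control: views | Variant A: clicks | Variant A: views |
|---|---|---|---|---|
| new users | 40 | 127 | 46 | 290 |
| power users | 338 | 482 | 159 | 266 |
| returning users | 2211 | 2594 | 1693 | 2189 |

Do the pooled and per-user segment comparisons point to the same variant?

New users: Control 40/127 = 31.5%, Variant A 46/290 = 15.9% → Control
Power users: Control 338/482 = 70.1%, Variant A 159/266 = 59.8% → Control
Returning users: Control 2211/2594 = 85.2%, Variant A 1693/2189 = 77.3% → Control
Overall: Control 2589/3203 = 80.8%, Variant A 1898/2745 = 69.1% → Control
Control wins overall and in every user group — no reversal.

Yes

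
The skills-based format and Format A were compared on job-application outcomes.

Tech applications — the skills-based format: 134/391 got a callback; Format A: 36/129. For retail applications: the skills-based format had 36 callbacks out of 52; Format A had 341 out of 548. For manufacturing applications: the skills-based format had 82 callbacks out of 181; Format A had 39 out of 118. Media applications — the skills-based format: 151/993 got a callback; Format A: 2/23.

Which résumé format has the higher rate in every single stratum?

Tech: the skills-based format 134/391 = 34.3%, Format A 36/129 = 27.9% → the skills-based format
Retail: the skills-based format 36/52 = 69.2%, Format A 341/548 = 62.2% → the skills-based format
Manufacturing: the skills-based format 82/181 = 45.3%, Format A 39/118 = 33.1% → the skills-based format
Media: the skills-based format 151/993 = 15.2%, Format A 2/23 = 8.7% → the skills-based format
The skills-based format has the higher rate in all 4 groups.

the skills-based format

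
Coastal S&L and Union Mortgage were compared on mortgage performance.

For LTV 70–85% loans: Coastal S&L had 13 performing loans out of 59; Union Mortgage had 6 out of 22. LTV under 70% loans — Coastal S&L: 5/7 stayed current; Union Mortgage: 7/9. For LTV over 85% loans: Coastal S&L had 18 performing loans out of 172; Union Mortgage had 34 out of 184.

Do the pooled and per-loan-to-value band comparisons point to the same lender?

Yes

LTV 70–85%: Coastal S&L 13/59 = 22.0%, Union Mortgage 6/22 = 27.3% → Union Mortgage
LTV under 70%: Coastal S&L 5/7 = 71.4%, Union Mortgage 7/9 = 77.8% → Union Mortgage
LTV over 85%: Coastal S&L 18/172 = 10.5%, Union Mortgage 34/184 = 18.5% → Union Mortgage
Overall: Coastal S&L 36/238 = 15.1%, Union Mortgage 47/215 = 21.9% → Union Mortgage
Union Mortgage wins overall and in every loan-to-value group — no reversal.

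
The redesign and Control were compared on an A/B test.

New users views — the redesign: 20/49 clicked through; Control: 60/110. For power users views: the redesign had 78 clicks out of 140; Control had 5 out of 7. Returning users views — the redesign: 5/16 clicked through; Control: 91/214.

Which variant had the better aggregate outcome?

the redesign

New users: the redesign 20/49 = 40.8%, Control 60/110 = 54.5% → Control
Power users: the redesign 78/140 = 55.7%, Control 5/7 = 71.4% → Control
Returning users: the redesign 5/16 = 31.2%, Control 91/214 = 42.5% → Control
Overall: the redesign 103/205 = 50.2%, Control 156/331 = 47.1% → the redesign
(Control wins every user group but the redesign wins overall — Control's views skew toward the low-rate returning users group.)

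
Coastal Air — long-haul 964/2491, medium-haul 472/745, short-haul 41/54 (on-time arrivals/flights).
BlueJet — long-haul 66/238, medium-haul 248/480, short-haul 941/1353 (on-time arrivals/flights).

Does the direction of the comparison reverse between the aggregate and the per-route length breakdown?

Long-haul: Coastal Air 964/2491 = 38.7%, BlueJet 66/238 = 27.7% → Coastal Air
Medium-haul: Coastal Air 472/745 = 63.4%, BlueJet 248/480 = 51.7% → Coastal Air
Short-haul: Coastal Air 41/54 = 75.9%, BlueJet 941/1353 = 69.5% → Coastal Air
Overall: Coastal Air 1477/3290 = 44.9%, BlueJet 1255/2071 = 60.6% → BlueJet
Coastal Air wins each route group but BlueJet wins overall — the comparison reverses. Coastal Air's flights skew toward long-haul, which has a lower base rate.

Yes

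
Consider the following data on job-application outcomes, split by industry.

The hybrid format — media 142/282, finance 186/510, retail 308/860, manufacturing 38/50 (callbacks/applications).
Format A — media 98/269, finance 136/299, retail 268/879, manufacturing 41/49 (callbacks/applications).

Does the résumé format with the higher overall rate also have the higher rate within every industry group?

Media: the hybrid format 142/282 = 50.4%, Format A 98/269 = 36.4% → the hybrid format
Finance: the hybrid format 186/510 = 36.5%, Format A 136/299 = 45.5% → Format A
Retail: the hybrid format 308/860 = 35.8%, Format A 268/879 = 30.5% → the hybrid format
Manufacturing: the hybrid format 38/50 = 76.0%, Format A 41/49 = 83.7% → Format A
Overall: the hybrid format 674/1702 = 39.6%, Format A 543/1496 = 36.3% → the hybrid format
Neither sweeps: the hybrid format wins 2 of 4 groups, Format A wins 2. The hybrid format wins overall but not every group — no Simpson reversal.

No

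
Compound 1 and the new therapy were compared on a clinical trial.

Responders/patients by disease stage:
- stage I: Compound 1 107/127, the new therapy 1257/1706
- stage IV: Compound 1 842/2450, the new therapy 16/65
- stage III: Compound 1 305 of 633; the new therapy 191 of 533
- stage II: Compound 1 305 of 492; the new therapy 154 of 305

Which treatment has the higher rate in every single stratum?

Stage I: Compound 1 107/127 = 84.3%, the new therapy 1257/1706 = 73.7% → Compound 1
Stage IV: Compound 1 842/2450 = 34.4%, the new therapy 16/65 = 24.6% → Compound 1
Stage III: Compound 1 305/633 = 48.2%, the new therapy 191/533 = 35.8% → Compound 1
Stage II: Compound 1 305/492 = 62.0%, the new therapy 154/305 = 50.5% → Compound 1
Compound 1 has the higher rate in all 4 groups.

Compound 1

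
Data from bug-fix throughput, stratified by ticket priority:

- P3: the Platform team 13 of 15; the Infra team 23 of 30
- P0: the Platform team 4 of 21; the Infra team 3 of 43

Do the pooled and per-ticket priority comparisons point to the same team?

P3: the Platform team 13/15 = 86.7%, the Infra team 23/30 = 76.7% → the Platform team
P0: the Platform team 4/21 = 19.0%, the Infra team 3/43 = 7.0% → the Platform team
Overall: the Platform team 17/36 = 47.2%, the Infra team 26/73 = 35.6% → the Platform team
The Platform team wins overall and in every ticket group — no reversal.

Yes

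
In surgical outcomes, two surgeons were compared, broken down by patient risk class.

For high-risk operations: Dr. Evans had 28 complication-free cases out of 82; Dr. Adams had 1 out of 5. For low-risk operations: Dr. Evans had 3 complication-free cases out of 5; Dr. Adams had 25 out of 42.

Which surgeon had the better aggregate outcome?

Dr. Adams

High-risk: Dr. Evans 28/82 = 34.1%, Dr. Adams 1/5 = 20.0% → Dr. Evans
Low-risk: Dr. Evans 3/5 = 60.0%, Dr. Adams 25/42 = 59.5% → Dr. Evans
Overall: Dr. Evans 31/87 = 35.6%, Dr. Adams 26/47 = 55.3% → Dr. Adams
(Dr. Evans wins every patient risk group but Dr. Adams wins overall — Dr. Evans's operations skew toward the low-rate high-risk group.)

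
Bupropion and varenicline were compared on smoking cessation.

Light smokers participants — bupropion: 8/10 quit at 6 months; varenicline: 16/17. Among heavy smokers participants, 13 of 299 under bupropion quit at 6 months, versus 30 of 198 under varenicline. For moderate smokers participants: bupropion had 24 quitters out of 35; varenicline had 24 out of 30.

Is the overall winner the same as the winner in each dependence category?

Light smokers: bupropion 8/10 = 80.0%, varenicline 16/17 = 94.1% → varenicline
Heavy smokers: bupropion 13/299 = 4.3%, varenicline 30/198 = 15.2% → varenicline
Moderate smokers: bupropion 24/35 = 68.6%, varenicline 24/30 = 80.0% → varenicline
Overall: bupropion 45/344 = 13.1%, varenicline 70/245 = 28.6% → varenicline
Varenicline wins overall and in every dependence group — no reversal.

Yes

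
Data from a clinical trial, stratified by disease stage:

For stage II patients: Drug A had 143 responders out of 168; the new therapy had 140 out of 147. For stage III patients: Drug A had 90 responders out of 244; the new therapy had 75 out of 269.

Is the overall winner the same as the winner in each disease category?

No

Stage II: Drug A 143/168 = 85.1%, the new therapy 140/147 = 95.2% → the new therapy
Stage III: Drug A 90/244 = 36.9%, the new therapy 75/269 = 27.9% → Drug A
Overall: Drug A 233/412 = 56.6%, the new therapy 215/416 = 51.7% → Drug A
Neither sweeps: Drug A wins 1 of 2 groups, the new therapy wins 1. Drug A wins overall but not every group — no Simpson reversal.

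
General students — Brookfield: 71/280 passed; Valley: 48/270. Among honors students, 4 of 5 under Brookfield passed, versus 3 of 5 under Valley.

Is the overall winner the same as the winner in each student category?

General: Brookfield 71/280 = 25.4%, Valley 48/270 = 17.8% → Brookfield
Honors: Brookfield 4/5 = 80.0%, Valley 3/5 = 60.0% → Brookfield
Overall: Brookfield 75/285 = 26.3%, Valley 51/275 = 18.5% → Brookfield
Brookfield wins overall and in every student group — no reversal.

Yes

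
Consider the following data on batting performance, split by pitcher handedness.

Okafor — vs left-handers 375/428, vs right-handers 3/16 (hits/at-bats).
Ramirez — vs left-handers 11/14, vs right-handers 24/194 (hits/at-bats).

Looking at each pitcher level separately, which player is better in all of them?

Vs left-handers: Okafor 375/428 = 87.6%, Ramirez 11/14 = 78.6% → Okafor
Vs right-handers: Okafor 3/16 = 18.8%, Ramirez 24/194 = 12.4% → Okafor
Okafor has the higher rate in both groups.

Okafor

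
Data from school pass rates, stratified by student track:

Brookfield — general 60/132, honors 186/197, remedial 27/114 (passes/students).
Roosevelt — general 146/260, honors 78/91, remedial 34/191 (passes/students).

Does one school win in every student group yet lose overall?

No

General: Brookfield 60/132 = 45.5%, Roosevelt 146/260 = 56.2% → Roosevelt
Honors: Brookfield 186/197 = 94.4%, Roosevelt 78/91 = 85.7% → Brookfield
Remedial: Brookfield 27/114 = 23.7%, Roosevelt 34/191 = 17.8% → Brookfield
Overall: Brookfield 273/443 = 61.6%, Roosevelt 258/542 = 47.6% → Brookfield
Neither sweeps: Brookfield wins 2 of 3 groups, Roosevelt wins 1. Brookfield wins overall but not every group — no Simpson reversal.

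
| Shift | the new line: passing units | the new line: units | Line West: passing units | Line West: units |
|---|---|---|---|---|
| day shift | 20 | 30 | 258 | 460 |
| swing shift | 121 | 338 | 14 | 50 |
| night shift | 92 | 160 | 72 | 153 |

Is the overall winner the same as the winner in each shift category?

No

Day shift: the new line 20/30 = 66.7%, Line West 258/460 = 56.1% → the new line
Swing shift: the new line 121/338 = 35.8%, Line West 14/50 = 28.0% → the new line
Night shift: the new line 92/160 = 57.5%, Line West 72/153 = 47.1% → the new line
Overall: the new line 233/528 = 44.1%, Line West 344/663 = 51.9% → Line West
The new line wins each shift group but Line West wins overall — the comparison reverses. The new line's units skew toward swing shift, which has a lower base rate.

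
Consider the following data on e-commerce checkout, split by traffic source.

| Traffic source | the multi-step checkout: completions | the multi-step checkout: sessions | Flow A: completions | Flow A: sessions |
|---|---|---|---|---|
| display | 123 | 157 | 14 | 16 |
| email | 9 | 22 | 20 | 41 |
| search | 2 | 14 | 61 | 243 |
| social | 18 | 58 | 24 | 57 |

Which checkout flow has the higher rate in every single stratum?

Flow A

Display: the multi-step checkout 123/157 = 78.3%, Flow A 14/16 = 87.5% → Flow A
Email: the multi-step checkout 9/22 = 40.9%, Flow A 20/41 = 48.8% → Flow A
Search: the multi-step checkout 2/14 = 14.3%, Flow A 61/243 = 25.1% → Flow A
Social: the multi-step checkout 18/58 = 31.0%, Flow A 24/57 = 42.1% → Flow A
Flow A has the higher rate in all 4 groups.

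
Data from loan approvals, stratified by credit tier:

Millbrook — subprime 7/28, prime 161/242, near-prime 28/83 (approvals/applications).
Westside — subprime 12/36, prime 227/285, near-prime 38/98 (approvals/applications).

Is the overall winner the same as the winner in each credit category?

Subprime: Millbrook 7/28 = 25.0%, Westside 12/36 = 33.3% → Westside
Prime: Millbrook 161/242 = 66.5%, Westside 227/285 = 79.6% → Westside
Near-prime: Millbrook 28/83 = 33.7%, Westside 38/98 = 38.8% → Westside
Overall: Millbrook 196/353 = 55.5%, Westside 277/419 = 66.1% → Westside
Westside wins overall and in every credit group — no reversal.

Yes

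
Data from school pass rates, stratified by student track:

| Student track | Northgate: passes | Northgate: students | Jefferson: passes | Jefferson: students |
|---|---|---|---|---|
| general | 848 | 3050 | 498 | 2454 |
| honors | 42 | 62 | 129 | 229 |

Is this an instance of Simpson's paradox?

No

General: Northgate 848/3050 = 27.8%, Jefferson 498/2454 = 20.3% → Northgate
Honors: Northgate 42/62 = 67.7%, Jefferson 129/229 = 56.3% → Northgate
Overall: Northgate 890/3112 = 28.6%, Jefferson 627/2683 = 23.4% → Northgate
Northgate wins overall and in every student group — no reversal.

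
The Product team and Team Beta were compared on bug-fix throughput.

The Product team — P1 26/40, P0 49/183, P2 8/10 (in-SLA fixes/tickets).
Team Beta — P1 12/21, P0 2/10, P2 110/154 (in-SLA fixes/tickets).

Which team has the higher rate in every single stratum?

P1: the Product team 26/40 = 65.0%, Team Beta 12/21 = 57.1% → the Product team
P0: the Product team 49/183 = 26.8%, Team Beta 2/10 = 20.0% → the Product team
P2: the Product team 8/10 = 80.0%, Team Beta 110/154 = 71.4% → the Product team
The Product team has the higher rate in all 3 groups.

the Product team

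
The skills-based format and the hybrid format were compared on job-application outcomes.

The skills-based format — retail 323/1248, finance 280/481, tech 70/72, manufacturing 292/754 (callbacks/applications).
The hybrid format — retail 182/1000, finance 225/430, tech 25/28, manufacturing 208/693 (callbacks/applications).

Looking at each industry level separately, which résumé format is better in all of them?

the skills-based format

Retail: the skills-based format 323/1248 = 25.9%, the hybrid format 182/1000 = 18.2% → the skills-based format
Finance: the skills-based format 280/481 = 58.2%, the hybrid format 225/430 = 52.3% → the skills-based format
Tech: the skills-based format 70/72 = 97.2%, the hybrid format 25/28 = 89.3% → the skills-based format
Manufacturing: the skills-based format 292/754 = 38.7%, the hybrid format 208/693 = 30.0% → the skills-based format
The skills-based format has the higher rate in all 4 groups.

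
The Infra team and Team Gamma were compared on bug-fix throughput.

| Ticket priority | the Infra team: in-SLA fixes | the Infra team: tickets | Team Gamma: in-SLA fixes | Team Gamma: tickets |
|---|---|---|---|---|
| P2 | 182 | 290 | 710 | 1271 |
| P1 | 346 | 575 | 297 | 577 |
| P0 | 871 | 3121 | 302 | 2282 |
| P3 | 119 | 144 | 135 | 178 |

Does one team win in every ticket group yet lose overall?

P2: the Infra team 182/290 = 62.8%, Team Gamma 710/1271 = 55.9% → the Infra team
P1: the Infra team 346/575 = 60.2%, Team Gamma 297/577 = 51.5% → the Infra team
P0: the Infra team 871/3121 = 27.9%, Team Gamma 302/2282 = 13.2% → the Infra team
P3: the Infra team 119/144 = 82.6%, Team Gamma 135/178 = 75.8% → the Infra team
Overall: the Infra team 1518/4130 = 36.8%, Team Gamma 1444/4308 = 33.5% → the Infra team
The Infra team wins overall and in every ticket group — no reversal.

No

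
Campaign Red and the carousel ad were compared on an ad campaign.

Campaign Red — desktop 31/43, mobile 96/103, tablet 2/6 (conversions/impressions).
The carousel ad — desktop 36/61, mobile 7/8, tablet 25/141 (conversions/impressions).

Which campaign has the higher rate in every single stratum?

Campaign Red

Desktop: Campaign Red 31/43 = 72.1%, the carousel ad 36/61 = 59.0% → Campaign Red
Mobile: Campaign Red 96/103 = 93.2%, the carousel ad 7/8 = 87.5% → Campaign Red
Tablet: Campaign Red 2/6 = 33.3%, the carousel ad 25/141 = 17.7% → Campaign Red
Campaign Red has the higher rate in all 3 groups.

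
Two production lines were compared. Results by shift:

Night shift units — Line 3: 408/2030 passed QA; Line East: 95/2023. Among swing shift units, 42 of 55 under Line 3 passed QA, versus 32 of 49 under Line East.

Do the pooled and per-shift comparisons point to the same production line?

Night shift: Line 3 408/2030 = 20.1%, Line East 95/2023 = 4.7% → Line 3
Swing shift: Line 3 42/55 = 76.4%, Line East 32/49 = 65.3% → Line 3
Overall: Line 3 450/2085 = 21.6%, Line East 127/2072 = 6.1% → Line 3
Line 3 wins overall and in every shift group — no reversal.

Yes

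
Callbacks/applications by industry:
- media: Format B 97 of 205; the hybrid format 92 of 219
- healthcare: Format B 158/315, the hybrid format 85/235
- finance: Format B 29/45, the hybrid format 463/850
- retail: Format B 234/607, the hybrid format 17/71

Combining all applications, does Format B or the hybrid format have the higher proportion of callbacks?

the hybrid format

Media: Format B 97/205 = 47.3%, the hybrid format 92/219 = 42.0% → Format B
Healthcare: Format B 158/315 = 50.2%, the hybrid format 85/235 = 36.2% → Format B
Finance: Format B 29/45 = 64.4%, the hybrid format 463/850 = 54.5% → Format B
Retail: Format B 234/607 = 38.6%, the hybrid format 17/71 = 23.9% → Format B
Overall: Format B 518/1172 = 44.2%, the hybrid format 657/1375 = 47.8% → the hybrid format
(Format B wins every industry group but the hybrid format wins overall — Format B's applications skew toward the low-rate retail group.)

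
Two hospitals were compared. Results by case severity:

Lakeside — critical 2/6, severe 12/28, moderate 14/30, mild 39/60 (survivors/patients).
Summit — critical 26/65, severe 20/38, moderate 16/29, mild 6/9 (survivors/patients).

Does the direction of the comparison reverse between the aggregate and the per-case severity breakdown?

Yes

Critical: Lakeside 2/6 = 33.3%, Summit 26/65 = 40.0% → Summit
Severe: Lakeside 12/28 = 42.9%, Summit 20/38 = 52.6% → Summit
Moderate: Lakeside 14/30 = 46.7%, Summit 16/29 = 55.2% → Summit
Mild: Lakeside 39/60 = 65.0%, Summit 6/9 = 66.7% → Summit
Overall: Lakeside 67/124 = 54.0%, Summit 68/141 = 48.2% → Lakeside
Summit wins each case group but Lakeside wins overall — the comparison reverses. Summit's patients skew toward critical, which has a lower base rate.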